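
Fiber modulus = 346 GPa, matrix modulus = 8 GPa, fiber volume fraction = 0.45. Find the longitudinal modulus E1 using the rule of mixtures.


E1 = Ef*Vf + Em*(1-Vf) = 346*0.45 + 8*0.55 = 160.1 GPa

160.1 GPa


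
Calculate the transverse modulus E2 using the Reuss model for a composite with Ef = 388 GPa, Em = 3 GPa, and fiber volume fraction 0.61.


1/E2 = Vf/Ef + (1-Vf)/Em = 0.61/388 + 0.39/3
E2 = 7.6 GPa

7.6 GPa


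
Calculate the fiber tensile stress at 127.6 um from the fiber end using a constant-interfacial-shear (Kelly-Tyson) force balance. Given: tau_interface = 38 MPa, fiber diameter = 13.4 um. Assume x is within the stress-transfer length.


Force balance: sigma_f * (pi*d^2/4) = tau * (pi*d) * x  ->  sigma_f = 4 * tau * x / d
sigma_f = 4 * 38 * 127.6 / 13.4 = 1447.4 MPa

1447.4 MPa


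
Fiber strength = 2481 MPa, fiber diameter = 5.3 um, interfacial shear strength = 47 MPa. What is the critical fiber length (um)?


Lc = sigma_f * d / (2 * tau_i) = 2481 * 5.3 / (2 * 47) = 139.9 um

139.9 um


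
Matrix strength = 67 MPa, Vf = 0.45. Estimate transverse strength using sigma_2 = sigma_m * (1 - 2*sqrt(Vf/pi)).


factor = 1 - 2*sqrt(0.45/pi) = 0.2431
sigma_2 = 67 * 0.2431 = 16.29 MPa

16.29 MPa


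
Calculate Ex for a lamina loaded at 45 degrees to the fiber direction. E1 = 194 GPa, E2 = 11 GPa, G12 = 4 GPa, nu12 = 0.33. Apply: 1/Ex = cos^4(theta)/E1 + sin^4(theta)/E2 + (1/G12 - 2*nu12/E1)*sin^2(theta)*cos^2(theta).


cos^4(45) = 0.25, sin^4(45) = 0.25, sin^2(45)*cos^2(45) = 0.25
1/G12 - 2*nu12/E1 = 1/4 - 2*0.33/194 = 0.246598 GPa^-1
1/Ex = 0.25/194 + 0.25/11 + 0.246598*0.25 = 0.0856654 GPa^-1
Ex = 11.67 GPa

11.67 GPa


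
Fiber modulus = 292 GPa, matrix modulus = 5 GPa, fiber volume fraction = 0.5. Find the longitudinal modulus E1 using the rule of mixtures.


E1 = Ef*Vf + Em*(1-Vf) = 292*0.5 + 5*0.5 = 148.5 GPa

148.5 GPa


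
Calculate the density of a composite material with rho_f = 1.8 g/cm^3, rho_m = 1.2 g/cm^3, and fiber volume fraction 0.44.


rho_c = rho_f*Vf + rho_m*(1-Vf) = 1.8*0.44 + 1.2*0.56 = 1.464 g/cm^3

1.464 g/cm^3


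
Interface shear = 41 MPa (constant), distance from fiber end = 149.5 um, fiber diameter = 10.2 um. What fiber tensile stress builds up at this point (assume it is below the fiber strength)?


Force balance: sigma_f * (pi*d^2/4) = tau * (pi*d) * x  ->  sigma_f = 4 * tau * x / d
sigma_f = 4 * 41 * 149.5 / 10.2 = 2403.7 MPa

2403.7 MPa


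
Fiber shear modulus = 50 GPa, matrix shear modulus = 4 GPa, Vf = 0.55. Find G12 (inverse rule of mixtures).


1/G12 = Vf/Gf + (1-Vf)/Gm = 0.55/50 + 0.45/4
G12 = 8.1 GPa

8.1 GPa


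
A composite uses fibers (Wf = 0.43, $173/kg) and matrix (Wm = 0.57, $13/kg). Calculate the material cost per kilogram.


Cost = cost_f*Wf + cost_m*Wm = 173*0.43 + 13*0.57 = $81.8/kg

$81.8/kg


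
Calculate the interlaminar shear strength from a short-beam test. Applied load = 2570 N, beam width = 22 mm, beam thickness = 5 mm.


ILSS = 3F/(4bh) = 3*2570/(4*22*5) = 17.52 MPa

17.52 MPa


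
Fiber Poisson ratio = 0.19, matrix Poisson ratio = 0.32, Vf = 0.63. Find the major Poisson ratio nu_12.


nu_12 = nu_f*Vf + nu_m*(1-Vf) = 0.19*0.63 + 0.32*0.37 = 0.2381

0.2381


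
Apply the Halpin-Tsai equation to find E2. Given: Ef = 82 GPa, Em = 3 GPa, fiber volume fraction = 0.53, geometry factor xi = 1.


eta = (Ef/Em - 1)/(Ef/Em + xi) = (27.3333 - 1)/(27.3333 + 1) = 0.9294
E2 = Em*(1+xi*eta*Vf)/(1-eta*Vf) = 8.82 GPa

8.82 GPa


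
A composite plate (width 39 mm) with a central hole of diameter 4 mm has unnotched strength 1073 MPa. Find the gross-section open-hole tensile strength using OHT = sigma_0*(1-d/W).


OHT = sigma_0*(1-d/W) = 1073*(1-4/39) = 962.9 MPa

962.9 MPa


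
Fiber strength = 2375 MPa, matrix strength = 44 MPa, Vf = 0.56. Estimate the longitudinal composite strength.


sigma_1 = sigma_f*Vf + sigma_m*(1-Vf) = 2375*0.56 + 44*0.44 = 1349.4 MPa

1349.4 MPa


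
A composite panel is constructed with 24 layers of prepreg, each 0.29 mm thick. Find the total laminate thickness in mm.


h = n * t_ply = 24 * 0.29 = 6.96 mm

6.96 mm


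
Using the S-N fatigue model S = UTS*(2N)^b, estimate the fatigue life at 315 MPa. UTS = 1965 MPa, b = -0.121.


N = 0.5 * (S/UTS)^(1/b) = 0.5 * (315/1965)^(1/-0.121) = 1.8606e+06 cycles

1.8606e+06 cycles


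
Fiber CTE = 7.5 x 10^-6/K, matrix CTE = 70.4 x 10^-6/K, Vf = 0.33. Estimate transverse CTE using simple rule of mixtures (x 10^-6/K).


alpha_2 = alpha_f*Vf + alpha_m*(1-Vf) = 7.5*0.33 + 70.4*0.67 = 49.6 x 10^-6/K

49.6 x 10^-6/K


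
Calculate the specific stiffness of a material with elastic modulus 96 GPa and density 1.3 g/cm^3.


Specific stiffness = E/rho = 96/1.3 = 73.8 GPa/(g/cm^3)

73.8 GPa/(g/cm^3)


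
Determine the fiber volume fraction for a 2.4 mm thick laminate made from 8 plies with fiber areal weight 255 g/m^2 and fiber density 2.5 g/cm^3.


Vf = n * FAW / (rho_f * h * 1000) = 8 * 255 / (2.5 * 2.4 * 1000) = 0.34

0.34


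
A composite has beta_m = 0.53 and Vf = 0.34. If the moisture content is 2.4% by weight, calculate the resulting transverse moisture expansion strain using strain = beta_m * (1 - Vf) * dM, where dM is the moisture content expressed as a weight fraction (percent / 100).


dM = 2.4/100 = 0.024
strain = beta_m * (1-Vf) * dM = 0.53 * 0.66 * 0.024 = 0.0083952

0.0083952


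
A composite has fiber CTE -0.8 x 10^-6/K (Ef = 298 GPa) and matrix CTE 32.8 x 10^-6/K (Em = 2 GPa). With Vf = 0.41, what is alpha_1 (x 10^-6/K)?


E1 = Ef*Vf + Em*(1-Vf) = 123.36
alpha_1 = (alpha_f*Ef*Vf + alpha_m*Em*(1-Vf))/E1 = -0.48 x 10^-6/K

-0.48 x 10^-6/K


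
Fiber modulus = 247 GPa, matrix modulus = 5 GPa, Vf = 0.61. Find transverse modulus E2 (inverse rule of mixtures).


1/E2 = Vf/Ef + (1-Vf)/Em = 0.61/247 + 0.39/5
E2 = 12.43 GPa

12.43 GPa


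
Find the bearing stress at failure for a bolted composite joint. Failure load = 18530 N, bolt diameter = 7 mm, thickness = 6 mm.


sigma_br = F/(d*h) = 18530/(7*6) = 441.2 MPa

441.2 MPa


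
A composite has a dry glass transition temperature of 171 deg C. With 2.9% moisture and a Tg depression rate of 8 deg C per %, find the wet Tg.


Tg_wet = Tg_dry - k*moisture = 171 - 8*2.9 = 147.8 deg C

147.8 deg C


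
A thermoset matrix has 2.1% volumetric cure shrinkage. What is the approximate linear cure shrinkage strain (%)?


Linear shrinkage ≈ vol_shrink/3 = 2.1/3 = 0.7%

0.7%


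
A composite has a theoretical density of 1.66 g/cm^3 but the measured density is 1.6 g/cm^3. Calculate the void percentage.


Void% = (rho_theo - rho_actual)/rho_theo * 100 = (1.66 - 1.6)/1.66 * 100 = 3.61%

3.61%


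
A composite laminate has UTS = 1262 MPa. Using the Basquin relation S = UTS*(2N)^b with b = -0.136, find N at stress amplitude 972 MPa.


N = 0.5 * (S/UTS)^(1/b) = 0.5 * (972/1262)^(1/-0.136) = 3.4099 cycles

3.4099 cycles


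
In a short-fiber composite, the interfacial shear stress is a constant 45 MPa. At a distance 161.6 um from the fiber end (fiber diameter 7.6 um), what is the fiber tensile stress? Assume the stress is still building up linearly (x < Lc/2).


Force balance: sigma_f * (pi*d^2/4) = tau * (pi*d) * x  ->  sigma_f = 4 * tau * x / d
sigma_f = 4 * 45 * 161.6 / 7.6 = 3827.4 MPa

3827.4 MPa


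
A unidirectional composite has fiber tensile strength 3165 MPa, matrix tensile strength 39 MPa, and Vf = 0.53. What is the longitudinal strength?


sigma_1 = sigma_f*Vf + sigma_m*(1-Vf) = 3165*0.53 + 39*0.47 = 1695.8 MPa

1695.8 MPa


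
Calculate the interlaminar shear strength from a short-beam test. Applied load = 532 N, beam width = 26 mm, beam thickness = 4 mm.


ILSS = 3F/(4bh) = 3*532/(4*26*4) = 3.84 MPa

3.84 MPa


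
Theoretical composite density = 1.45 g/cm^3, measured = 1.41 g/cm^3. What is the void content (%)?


Void% = (rho_theo - rho_actual)/rho_theo * 100 = (1.45 - 1.41)/1.45 * 100 = 2.76%

2.76%


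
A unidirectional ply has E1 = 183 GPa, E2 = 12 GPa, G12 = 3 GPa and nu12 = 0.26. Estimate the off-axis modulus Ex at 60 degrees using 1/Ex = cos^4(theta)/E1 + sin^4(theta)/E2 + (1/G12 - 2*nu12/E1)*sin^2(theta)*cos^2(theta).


cos^4(60) = 0.0625, sin^4(60) = 0.5625, sin^2(60)*cos^2(60) = 0.1875
1/G12 - 2*nu12/E1 = 1/3 - 2*0.26/183 = 0.330492 GPa^-1
1/Ex = 0.0625/183 + 0.5625/12 + 0.330492*0.1875 = 0.1091837 GPa^-1
Ex = 9.16 GPa

9.16 GPa


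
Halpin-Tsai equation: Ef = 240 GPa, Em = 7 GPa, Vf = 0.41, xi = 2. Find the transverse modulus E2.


eta = (Ef/Em - 1)/(Ef/Em + xi) = (34.2857 - 1)/(34.2857 + 2) = 0.9173
E2 = Em*(1+xi*eta*Vf)/(1-eta*Vf) = 19.66 GPa

19.66 GPa


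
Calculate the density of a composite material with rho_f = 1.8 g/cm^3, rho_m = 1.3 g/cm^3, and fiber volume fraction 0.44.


rho_c = rho_f*Vf + rho_m*(1-Vf) = 1.8*0.44 + 1.3*0.56 = 1.52 g/cm^3

1.52 g/cm^3


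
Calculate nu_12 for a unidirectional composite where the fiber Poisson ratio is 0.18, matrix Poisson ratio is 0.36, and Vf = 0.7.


nu_12 = nu_f*Vf + nu_m*(1-Vf) = 0.18*0.7 + 0.36*0.3 = 0.234

0.234


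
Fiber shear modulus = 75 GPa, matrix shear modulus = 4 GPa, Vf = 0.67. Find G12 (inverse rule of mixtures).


1/G12 = Vf/Gf + (1-Vf)/Gm = 0.67/75 + 0.33/4
G12 = 10.94 GPa

10.94 GPa


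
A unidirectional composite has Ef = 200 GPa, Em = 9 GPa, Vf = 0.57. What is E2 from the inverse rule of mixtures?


1/E2 = Vf/Ef + (1-Vf)/Em = 0.57/200 + 0.43/9
E2 = 19.75 GPa

19.75 GPa


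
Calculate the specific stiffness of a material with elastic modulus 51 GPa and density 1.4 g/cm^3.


Specific stiffness = E/rho = 51/1.4 = 36.4 GPa/(g/cm^3)

36.4 GPa/(g/cm^3)


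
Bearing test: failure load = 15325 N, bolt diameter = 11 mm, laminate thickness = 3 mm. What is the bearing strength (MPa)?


sigma_br = F/(d*h) = 15325/(11*3) = 464.4 MPa

464.4 MPa


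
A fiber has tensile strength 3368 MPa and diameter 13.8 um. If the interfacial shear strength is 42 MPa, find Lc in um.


Lc = sigma_f * d / (2 * tau_i) = 3368 * 13.8 / (2 * 42) = 553.3 um

553.3 um


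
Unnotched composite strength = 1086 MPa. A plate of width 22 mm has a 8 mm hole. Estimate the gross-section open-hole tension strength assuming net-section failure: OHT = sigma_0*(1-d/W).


OHT = sigma_0*(1-d/W) = 1086*(1-8/22) = 691.1 MPa

691.1 MPa


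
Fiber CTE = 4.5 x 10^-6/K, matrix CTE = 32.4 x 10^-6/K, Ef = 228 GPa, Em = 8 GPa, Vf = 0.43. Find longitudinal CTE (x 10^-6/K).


E1 = Ef*Vf + Em*(1-Vf) = 102.6
alpha_1 = (alpha_f*Ef*Vf + alpha_m*Em*(1-Vf))/E1 = 5.74 x 10^-6/K

5.74 x 10^-6/K


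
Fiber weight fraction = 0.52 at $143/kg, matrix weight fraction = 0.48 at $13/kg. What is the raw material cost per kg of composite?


Cost = cost_f*Wf + cost_m*Wm = 143*0.52 + 13*0.48 = $80.6/kg

$80.6/kg


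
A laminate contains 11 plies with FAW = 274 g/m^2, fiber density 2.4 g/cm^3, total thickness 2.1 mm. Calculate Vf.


Vf = n * FAW / (rho_f * h * 1000) = 11 * 274 / (2.4 * 2.1 * 1000) = 0.598

0.598


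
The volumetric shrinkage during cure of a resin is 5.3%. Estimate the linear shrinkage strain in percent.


Linear shrinkage ≈ vol_shrink/3 = 5.3/3 = 1.767%

1.767%


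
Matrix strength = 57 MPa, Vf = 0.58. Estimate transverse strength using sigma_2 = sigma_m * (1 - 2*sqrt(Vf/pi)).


factor = 1 - 2*sqrt(0.58/pi) = 0.1407
sigma_2 = 57 * 0.1407 = 8.02 MPa

8.02 MPa


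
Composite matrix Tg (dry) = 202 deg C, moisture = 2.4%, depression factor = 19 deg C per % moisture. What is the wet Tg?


Tg_wet = Tg_dry - k*moisture = 202 - 19*2.4 = 156.4 deg C

156.4 deg C


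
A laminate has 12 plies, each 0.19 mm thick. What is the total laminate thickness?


h = n * t_ply = 12 * 0.19 = 2.28 mm

2.28 mm


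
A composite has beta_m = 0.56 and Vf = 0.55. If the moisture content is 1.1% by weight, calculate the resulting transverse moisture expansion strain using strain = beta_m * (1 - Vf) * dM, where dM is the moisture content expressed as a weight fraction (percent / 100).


dM = 1.1/100 = 0.011
strain = beta_m * (1-Vf) * dM = 0.56 * 0.45 * 0.011 = 0.002772

0.002772


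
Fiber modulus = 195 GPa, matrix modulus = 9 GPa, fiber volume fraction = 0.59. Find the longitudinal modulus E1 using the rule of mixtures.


E1 = Ef*Vf + Em*(1-Vf) = 195*0.59 + 9*0.41 = 118.74 GPa

118.74 GPa


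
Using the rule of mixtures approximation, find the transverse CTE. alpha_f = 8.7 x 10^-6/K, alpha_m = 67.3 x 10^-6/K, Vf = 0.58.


alpha_2 = alpha_f*Vf + alpha_m*(1-Vf) = 8.7*0.58 + 67.3*0.42 = 33.3 x 10^-6/K

33.3 x 10^-6/K


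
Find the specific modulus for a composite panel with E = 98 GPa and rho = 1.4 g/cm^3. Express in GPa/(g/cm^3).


Specific stiffness = E/rho = 98/1.4 = 70.0 GPa/(g/cm^3)

70.0 GPa/(g/cm^3)


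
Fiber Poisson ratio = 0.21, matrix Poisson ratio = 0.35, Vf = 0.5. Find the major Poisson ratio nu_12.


nu_12 = nu_f*Vf + nu_m*(1-Vf) = 0.21*0.5 + 0.35*0.5 = 0.28

0.28


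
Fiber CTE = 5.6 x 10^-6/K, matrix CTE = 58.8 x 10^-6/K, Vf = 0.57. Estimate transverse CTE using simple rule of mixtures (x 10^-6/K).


alpha_2 = alpha_f*Vf + alpha_m*(1-Vf) = 5.6*0.57 + 58.8*0.43 = 28.5 x 10^-6/K

28.5 x 10^-6/K


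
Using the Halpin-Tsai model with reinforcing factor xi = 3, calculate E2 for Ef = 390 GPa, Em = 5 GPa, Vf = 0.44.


eta = (Ef/Em - 1)/(Ef/Em + xi) = (78.0 - 1)/(78.0 + 3) = 0.9506
E2 = Em*(1+xi*eta*Vf)/(1-eta*Vf) = 19.38 GPa

19.38 GPa


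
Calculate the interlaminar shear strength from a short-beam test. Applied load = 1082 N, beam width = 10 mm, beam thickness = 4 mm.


ILSS = 3F/(4bh) = 3*1082/(4*10*4) = 20.29 MPa

20.29 MPa


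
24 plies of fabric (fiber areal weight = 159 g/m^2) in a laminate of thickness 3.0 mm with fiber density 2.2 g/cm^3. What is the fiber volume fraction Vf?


Vf = n * FAW / (rho_f * h * 1000) = 24 * 159 / (2.2 * 3.0 * 1000) = 0.5782

0.5782


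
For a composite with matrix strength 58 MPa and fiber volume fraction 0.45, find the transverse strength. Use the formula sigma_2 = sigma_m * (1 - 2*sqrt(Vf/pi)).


factor = 1 - 2*sqrt(0.45/pi) = 0.2431
sigma_2 = 58 * 0.2431 = 14.1 MPa

14.1 MPa


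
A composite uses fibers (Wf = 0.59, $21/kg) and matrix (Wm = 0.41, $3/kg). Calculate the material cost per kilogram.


Cost = cost_f*Wf + cost_m*Wm = 21*0.59 + 3*0.41 = $13.62/kg

$13.62/kg


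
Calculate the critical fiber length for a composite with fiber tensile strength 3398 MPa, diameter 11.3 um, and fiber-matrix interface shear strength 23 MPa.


Lc = sigma_f * d / (2 * tau_i) = 3398 * 11.3 / (2 * 23) = 834.7 um

834.7 um


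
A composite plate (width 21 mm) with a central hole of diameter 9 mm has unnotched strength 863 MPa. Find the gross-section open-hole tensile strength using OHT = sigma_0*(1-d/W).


OHT = sigma_0*(1-d/W) = 863*(1-9/21) = 493.1 MPa

493.1 MPa


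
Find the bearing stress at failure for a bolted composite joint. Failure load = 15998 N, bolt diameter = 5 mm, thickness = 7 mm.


sigma_br = F/(d*h) = 15998/(5*7) = 457.1 MPa

457.1 MPa


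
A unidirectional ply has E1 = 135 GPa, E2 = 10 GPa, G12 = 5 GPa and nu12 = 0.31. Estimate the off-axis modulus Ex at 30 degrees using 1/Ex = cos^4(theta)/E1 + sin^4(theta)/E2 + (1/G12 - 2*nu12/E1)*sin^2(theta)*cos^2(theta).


cos^4(30) = 0.5625, sin^4(30) = 0.0625, sin^2(30)*cos^2(30) = 0.1875
1/G12 - 2*nu12/E1 = 1/5 - 2*0.31/135 = 0.195407 GPa^-1
1/Ex = 0.5625/135 + 0.0625/10 + 0.195407*0.1875 = 0.0470556 GPa^-1
Ex = 21.25 GPa

21.25 GPa


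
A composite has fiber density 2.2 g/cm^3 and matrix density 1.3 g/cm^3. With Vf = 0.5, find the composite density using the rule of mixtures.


rho_c = rho_f*Vf + rho_m*(1-Vf) = 2.2*0.5 + 1.3*0.5 = 1.75 g/cm^3

1.75 g/cm^3


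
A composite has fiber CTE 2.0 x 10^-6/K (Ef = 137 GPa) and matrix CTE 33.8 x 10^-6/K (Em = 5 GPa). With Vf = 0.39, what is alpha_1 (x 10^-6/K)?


E1 = Ef*Vf + Em*(1-Vf) = 56.48
alpha_1 = (alpha_f*Ef*Vf + alpha_m*Em*(1-Vf))/E1 = 3.72 x 10^-6/K

3.72 x 10^-6/K


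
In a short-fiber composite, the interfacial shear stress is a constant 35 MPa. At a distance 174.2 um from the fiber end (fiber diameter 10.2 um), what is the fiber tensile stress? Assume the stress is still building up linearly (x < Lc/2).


Force balance: sigma_f * (pi*d^2/4) = tau * (pi*d) * x  ->  sigma_f = 4 * tau * x / d
sigma_f = 4 * 35 * 174.2 / 10.2 = 2391.0 MPa

2391.0 MPa


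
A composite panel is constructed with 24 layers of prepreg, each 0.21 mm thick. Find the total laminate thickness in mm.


h = n * t_ply = 24 * 0.21 = 5.04 mm

5.04 mm


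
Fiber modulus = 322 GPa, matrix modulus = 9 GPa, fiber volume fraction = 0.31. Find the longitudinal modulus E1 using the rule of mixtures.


E1 = Ef*Vf + Em*(1-Vf) = 322*0.31 + 9*0.69 = 106.03 GPa

106.03 GPa


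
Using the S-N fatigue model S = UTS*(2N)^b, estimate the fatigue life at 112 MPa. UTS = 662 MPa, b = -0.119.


N = 0.5 * (S/UTS)^(1/b) = 0.5 * (112/662)^(1/-0.119) = 1.5252e+06 cycles

1.5252e+06 cycles


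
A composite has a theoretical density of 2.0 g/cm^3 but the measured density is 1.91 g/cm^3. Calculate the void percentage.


Void% = (rho_theo - rho_actual)/rho_theo * 100 = (2.0 - 1.91)/2.0 * 100 = 4.5%

4.5%


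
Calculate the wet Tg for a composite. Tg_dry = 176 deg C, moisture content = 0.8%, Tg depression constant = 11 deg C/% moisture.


Tg_wet = Tg_dry - k*moisture = 176 - 11*0.8 = 167.2 deg C

167.2 deg C


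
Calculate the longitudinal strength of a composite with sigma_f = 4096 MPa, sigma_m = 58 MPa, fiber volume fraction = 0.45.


sigma_1 = sigma_f*Vf + sigma_m*(1-Vf) = 4096*0.45 + 58*0.55 = 1875.1 MPa

1875.1 MPa


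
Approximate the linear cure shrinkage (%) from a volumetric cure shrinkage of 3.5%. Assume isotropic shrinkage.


Linear shrinkage ≈ vol_shrink/3 = 3.5/3 = 1.167%

1.167%


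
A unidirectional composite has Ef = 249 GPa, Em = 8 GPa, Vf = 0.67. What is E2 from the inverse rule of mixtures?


1/E2 = Vf/Ef + (1-Vf)/Em = 0.67/249 + 0.33/8
E2 = 22.76 GPa

22.76 GPa


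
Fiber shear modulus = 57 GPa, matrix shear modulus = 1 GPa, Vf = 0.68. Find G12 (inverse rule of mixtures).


1/G12 = Vf/Gf + (1-Vf)/Gm = 0.68/57 + 0.32/1
G12 = 3.01 GPa

3.01 GPa


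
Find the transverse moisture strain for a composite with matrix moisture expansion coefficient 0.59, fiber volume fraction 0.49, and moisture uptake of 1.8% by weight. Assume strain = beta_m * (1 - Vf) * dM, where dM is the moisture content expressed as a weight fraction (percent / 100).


dM = 1.8/100 = 0.018
strain = beta_m * (1-Vf) * dM = 0.59 * 0.51 * 0.018 = 0.0054162

0.0054162


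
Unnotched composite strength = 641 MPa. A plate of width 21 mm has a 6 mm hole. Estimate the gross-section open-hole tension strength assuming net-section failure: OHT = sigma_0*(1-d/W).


OHT = sigma_0*(1-d/W) = 641*(1-6/21) = 457.9 MPa

457.9 MPa


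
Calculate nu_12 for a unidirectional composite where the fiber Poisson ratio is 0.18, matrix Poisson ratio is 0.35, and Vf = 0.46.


nu_12 = nu_f*Vf + nu_m*(1-Vf) = 0.18*0.46 + 0.35*0.54 = 0.2718

0.2718


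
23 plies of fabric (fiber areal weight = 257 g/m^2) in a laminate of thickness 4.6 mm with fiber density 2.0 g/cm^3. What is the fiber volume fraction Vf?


Vf = n * FAW / (rho_f * h * 1000) = 23 * 257 / (2.0 * 4.6 * 1000) = 0.6425

0.6425


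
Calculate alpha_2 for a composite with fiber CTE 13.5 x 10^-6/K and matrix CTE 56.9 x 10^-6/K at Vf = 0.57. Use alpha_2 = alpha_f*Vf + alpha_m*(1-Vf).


alpha_2 = alpha_f*Vf + alpha_m*(1-Vf) = 13.5*0.57 + 56.9*0.43 = 32.2 x 10^-6/K

32.2 x 10^-6/K


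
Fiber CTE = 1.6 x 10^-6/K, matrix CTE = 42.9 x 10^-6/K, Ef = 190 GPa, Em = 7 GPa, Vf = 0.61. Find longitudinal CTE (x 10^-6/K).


E1 = Ef*Vf + Em*(1-Vf) = 118.63
alpha_1 = (alpha_f*Ef*Vf + alpha_m*Em*(1-Vf))/E1 = 2.55 x 10^-6/K

2.55 x 10^-6/K


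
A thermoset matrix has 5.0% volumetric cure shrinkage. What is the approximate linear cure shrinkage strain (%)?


Linear shrinkage ≈ vol_shrink/3 = 5.0/3 = 1.667%

1.667%


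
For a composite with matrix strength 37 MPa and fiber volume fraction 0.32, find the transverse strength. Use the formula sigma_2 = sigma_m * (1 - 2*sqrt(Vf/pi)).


factor = 1 - 2*sqrt(0.32/pi) = 0.3617
sigma_2 = 37 * 0.3617 = 13.38 MPa

13.38 MPa


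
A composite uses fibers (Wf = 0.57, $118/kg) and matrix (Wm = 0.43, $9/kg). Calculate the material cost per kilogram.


Cost = cost_f*Wf + cost_m*Wm = 118*0.57 + 9*0.43 = $71.13/kg

$71.13/kg


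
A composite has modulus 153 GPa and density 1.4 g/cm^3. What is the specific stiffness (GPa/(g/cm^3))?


Specific stiffness = E/rho = 153/1.4 = 109.3 GPa/(g/cm^3)

109.3 GPa/(g/cm^3)


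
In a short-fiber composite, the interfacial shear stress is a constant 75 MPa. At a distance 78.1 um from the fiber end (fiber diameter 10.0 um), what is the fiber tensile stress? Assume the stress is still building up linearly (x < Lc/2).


Force balance: sigma_f * (pi*d^2/4) = tau * (pi*d) * x  ->  sigma_f = 4 * tau * x / d
sigma_f = 4 * 75 * 78.1 / 10.0 = 2343.0 MPa

2343.0 MPa


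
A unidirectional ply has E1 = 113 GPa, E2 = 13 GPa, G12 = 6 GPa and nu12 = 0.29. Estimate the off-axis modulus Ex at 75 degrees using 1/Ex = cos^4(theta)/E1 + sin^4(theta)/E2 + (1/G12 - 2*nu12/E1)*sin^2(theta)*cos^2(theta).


cos^4(75) = 0.004487, sin^4(75) = 0.870513, sin^2(75)*cos^2(75) = 0.0625
1/G12 - 2*nu12/E1 = 1/6 - 2*0.29/113 = 0.161534 GPa^-1
1/Ex = 0.004487/113 + 0.870513/13 + 0.161534*0.0625 = 0.0770981 GPa^-1
Ex = 12.97 GPa

12.97 GPa


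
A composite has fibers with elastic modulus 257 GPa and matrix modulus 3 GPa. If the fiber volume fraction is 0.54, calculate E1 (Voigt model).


E1 = Ef*Vf + Em*(1-Vf) = 257*0.54 + 3*0.46 = 140.16 GPa

140.16 GPa


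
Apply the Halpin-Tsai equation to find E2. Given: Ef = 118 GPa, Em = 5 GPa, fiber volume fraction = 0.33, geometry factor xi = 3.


eta = (Ef/Em - 1)/(Ef/Em + xi) = (23.6 - 1)/(23.6 + 3) = 0.8496
E2 = Em*(1+xi*eta*Vf)/(1-eta*Vf) = 12.79 GPa

12.79 GPa


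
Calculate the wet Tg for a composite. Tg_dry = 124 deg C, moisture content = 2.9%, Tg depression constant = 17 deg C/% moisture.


Tg_wet = Tg_dry - k*moisture = 124 - 17*2.9 = 74.7 deg C

74.7 deg C


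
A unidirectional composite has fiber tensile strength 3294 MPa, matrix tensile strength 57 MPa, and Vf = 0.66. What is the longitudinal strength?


sigma_1 = sigma_f*Vf + sigma_m*(1-Vf) = 3294*0.66 + 57*0.34 = 2193.4 MPa

2193.4 MPa


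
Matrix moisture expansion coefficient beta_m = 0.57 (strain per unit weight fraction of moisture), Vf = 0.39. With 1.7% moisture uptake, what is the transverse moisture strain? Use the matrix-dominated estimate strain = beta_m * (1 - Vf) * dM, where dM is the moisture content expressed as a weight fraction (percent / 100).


dM = 1.7/100 = 0.017
strain = beta_m * (1-Vf) * dM = 0.57 * 0.61 * 0.017 = 0.0059109

0.0059109


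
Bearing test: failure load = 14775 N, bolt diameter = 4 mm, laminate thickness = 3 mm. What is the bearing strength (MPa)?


sigma_br = F/(d*h) = 14775/(4*3) = 1231.3 MPa

1231.3 MPa


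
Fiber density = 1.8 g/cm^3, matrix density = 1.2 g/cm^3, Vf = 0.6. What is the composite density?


rho_c = rho_f*Vf + rho_m*(1-Vf) = 1.8*0.6 + 1.2*0.4 = 1.56 g/cm^3

1.56 g/cm^3


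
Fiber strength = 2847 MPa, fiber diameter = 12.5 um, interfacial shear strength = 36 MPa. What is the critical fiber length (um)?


Lc = sigma_f * d / (2 * tau_i) = 2847 * 12.5 / (2 * 36) = 494.3 um

494.3 um


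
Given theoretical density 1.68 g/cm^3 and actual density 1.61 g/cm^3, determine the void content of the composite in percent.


Void% = (rho_theo - rho_actual)/rho_theo * 100 = (1.68 - 1.61)/1.68 * 100 = 4.17%

4.17%


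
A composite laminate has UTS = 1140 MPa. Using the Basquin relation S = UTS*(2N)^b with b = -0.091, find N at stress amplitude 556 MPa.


N = 0.5 * (S/UTS)^(1/b) = 0.5 * (556/1140)^(1/-0.091) = 1335.5925 cycles

1335.5925 cycles


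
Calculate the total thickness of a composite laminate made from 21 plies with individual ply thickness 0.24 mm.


h = n * t_ply = 21 * 0.24 = 5.04 mm

5.04 mm


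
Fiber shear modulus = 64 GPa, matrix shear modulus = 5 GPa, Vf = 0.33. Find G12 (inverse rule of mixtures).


1/G12 = Vf/Gf + (1-Vf)/Gm = 0.33/64 + 0.67/5
G12 = 7.19 GPa

7.19 GPa


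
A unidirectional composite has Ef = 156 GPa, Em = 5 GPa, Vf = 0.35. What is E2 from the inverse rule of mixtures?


1/E2 = Vf/Ef + (1-Vf)/Em = 0.35/156 + 0.65/5
E2 = 7.56 GPa

7.56 GPa


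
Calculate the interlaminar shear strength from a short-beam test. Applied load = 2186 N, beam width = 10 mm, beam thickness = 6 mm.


ILSS = 3F/(4bh) = 3*2186/(4*10*6) = 27.33 MPa

27.33 MPa


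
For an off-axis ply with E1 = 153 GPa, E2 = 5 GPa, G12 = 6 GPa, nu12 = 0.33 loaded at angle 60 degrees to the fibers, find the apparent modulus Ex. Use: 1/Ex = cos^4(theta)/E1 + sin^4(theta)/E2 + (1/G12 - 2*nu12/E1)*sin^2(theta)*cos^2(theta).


cos^4(60) = 0.0625, sin^4(60) = 0.5625, sin^2(60)*cos^2(60) = 0.1875
1/G12 - 2*nu12/E1 = 1/6 - 2*0.33/153 = 0.162353 GPa^-1
1/Ex = 0.0625/153 + 0.5625/5 + 0.162353*0.1875 = 0.1433497 GPa^-1
Ex = 6.98 GPa

6.98 GPa


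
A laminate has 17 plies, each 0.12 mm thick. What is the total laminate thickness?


h = n * t_ply = 17 * 0.12 = 2.04 mm

2.04 mm


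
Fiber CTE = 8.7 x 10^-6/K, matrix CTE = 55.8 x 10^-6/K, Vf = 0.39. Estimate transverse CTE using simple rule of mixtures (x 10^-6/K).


alpha_2 = alpha_f*Vf + alpha_m*(1-Vf) = 8.7*0.39 + 55.8*0.61 = 37.4 x 10^-6/K

37.4 x 10^-6/K


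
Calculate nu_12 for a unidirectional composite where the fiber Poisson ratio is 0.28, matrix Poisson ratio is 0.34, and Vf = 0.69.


nu_12 = nu_f*Vf + nu_m*(1-Vf) = 0.28*0.69 + 0.34*0.31 = 0.2986

0.2986


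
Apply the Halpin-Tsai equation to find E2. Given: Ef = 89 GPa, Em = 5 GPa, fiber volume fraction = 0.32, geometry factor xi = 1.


eta = (Ef/Em - 1)/(Ef/Em + xi) = (17.8 - 1)/(17.8 + 1) = 0.8936
E2 = Em*(1+xi*eta*Vf)/(1-eta*Vf) = 9.0 GPa

9.0 GPa


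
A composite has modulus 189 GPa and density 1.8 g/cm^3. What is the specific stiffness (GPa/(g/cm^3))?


Specific stiffness = E/rho = 189/1.8 = 105.0 GPa/(g/cm^3)

105.0 GPa/(g/cm^3)


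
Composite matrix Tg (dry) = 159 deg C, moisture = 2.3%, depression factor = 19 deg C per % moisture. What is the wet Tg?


Tg_wet = Tg_dry - k*moisture = 159 - 19*2.3 = 115.3 deg C

115.3 deg C


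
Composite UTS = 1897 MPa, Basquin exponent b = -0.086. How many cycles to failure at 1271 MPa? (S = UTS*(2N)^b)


N = 0.5 * (S/UTS)^(1/b) = 0.5 * (1271/1897)^(1/-0.086) = 52.6400 cycles

52.6400 cycles


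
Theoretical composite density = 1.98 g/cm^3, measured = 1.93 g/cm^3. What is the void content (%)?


Void% = (rho_theo - rho_actual)/rho_theo * 100 = (1.98 - 1.93)/1.98 * 100 = 2.53%

2.53%


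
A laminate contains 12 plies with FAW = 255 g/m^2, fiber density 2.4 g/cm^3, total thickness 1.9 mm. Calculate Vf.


Vf = n * FAW / (rho_f * h * 1000) = 12 * 255 / (2.4 * 1.9 * 1000) = 0.6711

0.6711


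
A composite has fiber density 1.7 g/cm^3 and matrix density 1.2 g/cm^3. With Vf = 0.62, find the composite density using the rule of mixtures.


rho_c = rho_f*Vf + rho_m*(1-Vf) = 1.7*0.62 + 1.2*0.38 = 1.51 g/cm^3

1.51 g/cm^3


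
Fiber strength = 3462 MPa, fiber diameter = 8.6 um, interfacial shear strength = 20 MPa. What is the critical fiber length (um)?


Lc = sigma_f * d / (2 * tau_i) = 3462 * 8.6 / (2 * 20) = 744.3 um

744.3 um


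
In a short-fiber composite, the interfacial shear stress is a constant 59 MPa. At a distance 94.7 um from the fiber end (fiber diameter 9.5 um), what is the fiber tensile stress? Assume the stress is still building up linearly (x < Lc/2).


Force balance: sigma_f * (pi*d^2/4) = tau * (pi*d) * x  ->  sigma_f = 4 * tau * x / d
sigma_f = 4 * 59 * 94.7 / 9.5 = 2352.5 MPa

2352.5 MPa


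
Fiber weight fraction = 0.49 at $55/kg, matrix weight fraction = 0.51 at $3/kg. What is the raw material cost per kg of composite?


Cost = cost_f*Wf + cost_m*Wm = 55*0.49 + 3*0.51 = $28.48/kg

$28.48/kg


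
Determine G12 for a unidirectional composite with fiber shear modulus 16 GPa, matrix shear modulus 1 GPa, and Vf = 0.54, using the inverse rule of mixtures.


1/G12 = Vf/Gf + (1-Vf)/Gm = 0.54/16 + 0.46/1
G12 = 2.03 GPa

2.03 GPa


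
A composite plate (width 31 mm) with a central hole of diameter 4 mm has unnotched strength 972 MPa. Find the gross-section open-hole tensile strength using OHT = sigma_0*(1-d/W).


OHT = sigma_0*(1-d/W) = 972*(1-4/31) = 846.6 MPa

846.6 MPa


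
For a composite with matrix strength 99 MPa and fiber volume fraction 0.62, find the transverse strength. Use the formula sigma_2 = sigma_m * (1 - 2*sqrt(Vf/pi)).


factor = 1 - 2*sqrt(0.62/pi) = 0.1115
sigma_2 = 99 * 0.1115 = 11.04 MPa

11.04 MPa


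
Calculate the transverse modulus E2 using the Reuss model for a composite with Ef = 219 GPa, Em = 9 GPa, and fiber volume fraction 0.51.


1/E2 = Vf/Ef + (1-Vf)/Em = 0.51/219 + 0.49/9
E2 = 17.61 GPa

17.61 GPa


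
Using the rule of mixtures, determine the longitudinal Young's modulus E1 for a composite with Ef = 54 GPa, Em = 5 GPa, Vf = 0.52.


E1 = Ef*Vf + Em*(1-Vf) = 54*0.52 + 5*0.48 = 30.48 GPa

30.48 GPa


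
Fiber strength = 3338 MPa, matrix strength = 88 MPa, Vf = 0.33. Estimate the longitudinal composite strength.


sigma_1 = sigma_f*Vf + sigma_m*(1-Vf) = 3338*0.33 + 88*0.67 = 1160.5 MPa

1160.5 MPa


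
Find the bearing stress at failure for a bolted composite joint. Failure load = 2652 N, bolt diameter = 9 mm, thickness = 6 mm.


sigma_br = F/(d*h) = 2652/(9*6) = 49.1 MPa

49.1 MPa


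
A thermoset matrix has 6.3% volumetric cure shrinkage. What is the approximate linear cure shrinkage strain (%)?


Linear shrinkage ≈ vol_shrink/3 = 6.3/3 = 2.1%

2.1%


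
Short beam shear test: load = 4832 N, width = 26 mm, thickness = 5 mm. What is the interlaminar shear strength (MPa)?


ILSS = 3F/(4bh) = 3*4832/(4*26*5) = 27.88 MPa

27.88 MPa


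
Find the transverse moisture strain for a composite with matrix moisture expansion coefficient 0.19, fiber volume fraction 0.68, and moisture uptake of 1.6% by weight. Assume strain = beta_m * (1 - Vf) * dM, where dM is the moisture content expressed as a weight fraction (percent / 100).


dM = 1.6/100 = 0.016
strain = beta_m * (1-Vf) * dM = 0.19 * 0.32 * 0.016 = 0.0009728

0.0009728


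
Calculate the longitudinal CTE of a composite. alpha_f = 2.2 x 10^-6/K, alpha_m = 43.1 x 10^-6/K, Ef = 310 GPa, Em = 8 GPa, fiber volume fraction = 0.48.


E1 = Ef*Vf + Em*(1-Vf) = 152.96
alpha_1 = (alpha_f*Ef*Vf + alpha_m*Em*(1-Vf))/E1 = 3.31 x 10^-6/K

3.31 x 10^-6/K


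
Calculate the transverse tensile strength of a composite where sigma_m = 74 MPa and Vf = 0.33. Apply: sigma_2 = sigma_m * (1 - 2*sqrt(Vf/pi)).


factor = 1 - 2*sqrt(0.33/pi) = 0.3518
sigma_2 = 74 * 0.3518 = 26.03 MPa

26.03 MPa


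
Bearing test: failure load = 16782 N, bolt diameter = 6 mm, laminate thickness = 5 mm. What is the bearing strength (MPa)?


sigma_br = F/(d*h) = 16782/(6*5) = 559.4 MPa

559.4 MPa


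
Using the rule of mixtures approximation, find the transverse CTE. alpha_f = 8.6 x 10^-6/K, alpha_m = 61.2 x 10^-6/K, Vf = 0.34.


alpha_2 = alpha_f*Vf + alpha_m*(1-Vf) = 8.6*0.34 + 61.2*0.66 = 43.3 x 10^-6/K

43.3 x 10^-6/K


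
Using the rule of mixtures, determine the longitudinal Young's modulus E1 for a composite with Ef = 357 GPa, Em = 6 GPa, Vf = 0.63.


E1 = Ef*Vf + Em*(1-Vf) = 357*0.63 + 6*0.37 = 227.13 GPa

227.13 GPa


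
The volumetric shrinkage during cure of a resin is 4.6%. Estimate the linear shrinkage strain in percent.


Linear shrinkage ≈ vol_shrink/3 = 4.6/3 = 1.533%

1.533%


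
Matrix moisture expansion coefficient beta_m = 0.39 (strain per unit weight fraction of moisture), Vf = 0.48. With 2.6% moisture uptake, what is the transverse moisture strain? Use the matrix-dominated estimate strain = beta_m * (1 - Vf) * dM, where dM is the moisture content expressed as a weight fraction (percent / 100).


dM = 2.6/100 = 0.026
strain = beta_m * (1-Vf) * dM = 0.39 * 0.52 * 0.026 = 0.0052728

0.0052728


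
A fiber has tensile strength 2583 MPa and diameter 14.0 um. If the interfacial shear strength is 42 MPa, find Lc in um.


Lc = sigma_f * d / (2 * tau_i) = 2583 * 14.0 / (2 * 42) = 430.5 um

430.5 um


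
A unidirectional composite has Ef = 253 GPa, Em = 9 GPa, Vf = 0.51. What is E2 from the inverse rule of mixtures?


1/E2 = Vf/Ef + (1-Vf)/Em = 0.51/253 + 0.49/9
E2 = 17.71 GPa

17.71 GPa


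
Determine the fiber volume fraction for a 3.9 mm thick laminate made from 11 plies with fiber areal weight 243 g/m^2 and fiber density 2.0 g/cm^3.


Vf = n * FAW / (rho_f * h * 1000) = 11 * 243 / (2.0 * 3.9 * 1000) = 0.3427

0.3427


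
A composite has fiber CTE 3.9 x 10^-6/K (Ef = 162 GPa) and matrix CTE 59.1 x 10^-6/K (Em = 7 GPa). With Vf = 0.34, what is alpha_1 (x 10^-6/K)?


E1 = Ef*Vf + Em*(1-Vf) = 59.7
alpha_1 = (alpha_f*Ef*Vf + alpha_m*Em*(1-Vf))/E1 = 8.17 x 10^-6/K

8.17 x 10^-6/K


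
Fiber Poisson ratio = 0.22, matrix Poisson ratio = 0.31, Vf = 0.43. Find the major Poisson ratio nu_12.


nu_12 = nu_f*Vf + nu_m*(1-Vf) = 0.22*0.43 + 0.31*0.57 = 0.2713

0.2713


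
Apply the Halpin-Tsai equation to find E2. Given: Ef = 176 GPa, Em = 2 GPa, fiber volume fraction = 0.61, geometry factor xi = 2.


eta = (Ef/Em - 1)/(Ef/Em + xi) = (88.0 - 1)/(88.0 + 2) = 0.9667
E2 = Em*(1+xi*eta*Vf)/(1-eta*Vf) = 10.62 GPa

10.62 GPa


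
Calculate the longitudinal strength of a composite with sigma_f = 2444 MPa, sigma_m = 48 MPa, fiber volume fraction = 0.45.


sigma_1 = sigma_f*Vf + sigma_m*(1-Vf) = 2444*0.45 + 48*0.55 = 1126.2 MPa

1126.2 MPa


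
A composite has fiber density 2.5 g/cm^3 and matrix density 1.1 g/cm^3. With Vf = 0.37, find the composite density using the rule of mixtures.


rho_c = rho_f*Vf + rho_m*(1-Vf) = 2.5*0.37 + 1.1*0.63 = 1.618 g/cm^3

1.618 g/cm^3


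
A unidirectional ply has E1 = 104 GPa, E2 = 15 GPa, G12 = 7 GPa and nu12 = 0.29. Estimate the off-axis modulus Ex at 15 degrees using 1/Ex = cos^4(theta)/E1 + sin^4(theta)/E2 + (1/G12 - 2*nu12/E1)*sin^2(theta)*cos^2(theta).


cos^4(15) = 0.870513, sin^4(15) = 0.004487, sin^2(15)*cos^2(15) = 0.0625
1/G12 - 2*nu12/E1 = 1/7 - 2*0.29/104 = 0.13728 GPa^-1
1/Ex = 0.870513/104 + 0.004487/15 + 0.13728*0.0625 = 0.0172495 GPa^-1
Ex = 57.97 GPa

57.97 GPa


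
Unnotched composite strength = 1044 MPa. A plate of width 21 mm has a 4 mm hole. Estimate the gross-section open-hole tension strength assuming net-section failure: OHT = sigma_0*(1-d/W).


OHT = sigma_0*(1-d/W) = 1044*(1-4/21) = 845.1 MPa

845.1 MPa


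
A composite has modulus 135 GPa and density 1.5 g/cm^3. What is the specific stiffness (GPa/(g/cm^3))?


Specific stiffness = E/rho = 135/1.5 = 90.0 GPa/(g/cm^3)

90.0 GPa/(g/cm^3)


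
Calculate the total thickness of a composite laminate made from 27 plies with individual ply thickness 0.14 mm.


h = n * t_ply = 27 * 0.14 = 3.78 mm

3.78 mm


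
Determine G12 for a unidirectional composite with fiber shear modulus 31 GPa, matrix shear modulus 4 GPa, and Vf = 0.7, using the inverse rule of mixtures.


1/G12 = Vf/Gf + (1-Vf)/Gm = 0.7/31 + 0.3/4
G12 = 10.25 GPa

10.25 GPa


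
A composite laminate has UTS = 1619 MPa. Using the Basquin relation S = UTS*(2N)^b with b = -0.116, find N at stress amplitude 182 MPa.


N = 0.5 * (S/UTS)^(1/b) = 0.5 * (182/1619)^(1/-0.116) = 7.6123e+07 cycles

7.6123e+07 cycles


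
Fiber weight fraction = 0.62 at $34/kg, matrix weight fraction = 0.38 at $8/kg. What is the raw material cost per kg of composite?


Cost = cost_f*Wf + cost_m*Wm = 34*0.62 + 8*0.38 = $24.12/kg

$24.12/kg


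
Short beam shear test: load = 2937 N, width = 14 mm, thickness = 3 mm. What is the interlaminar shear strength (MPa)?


ILSS = 3F/(4bh) = 3*2937/(4*14*3) = 52.45 MPa

52.45 MPa


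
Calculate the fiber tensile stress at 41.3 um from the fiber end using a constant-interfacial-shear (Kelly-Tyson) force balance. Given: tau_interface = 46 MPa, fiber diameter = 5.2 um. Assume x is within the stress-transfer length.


Force balance: sigma_f * (pi*d^2/4) = tau * (pi*d) * x  ->  sigma_f = 4 * tau * x / d
sigma_f = 4 * 46 * 41.3 / 5.2 = 1461.4 MPa

1461.4 MPa


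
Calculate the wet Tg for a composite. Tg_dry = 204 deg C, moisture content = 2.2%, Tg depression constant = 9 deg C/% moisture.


Tg_wet = Tg_dry - k*moisture = 204 - 9*2.2 = 184.2 deg C

184.2 deg C


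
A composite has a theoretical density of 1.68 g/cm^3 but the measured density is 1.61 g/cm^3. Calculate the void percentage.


Void% = (rho_theo - rho_actual)/rho_theo * 100 = (1.68 - 1.61)/1.68 * 100 = 4.17%

4.17%


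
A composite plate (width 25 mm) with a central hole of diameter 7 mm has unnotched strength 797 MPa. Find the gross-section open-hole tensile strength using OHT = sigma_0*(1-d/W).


OHT = sigma_0*(1-d/W) = 797*(1-7/25) = 573.8 MPa

573.8 MPa


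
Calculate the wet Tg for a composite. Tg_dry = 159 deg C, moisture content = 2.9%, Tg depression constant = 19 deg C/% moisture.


Tg_wet = Tg_dry - k*moisture = 159 - 19*2.9 = 103.9 deg C

103.9 deg C


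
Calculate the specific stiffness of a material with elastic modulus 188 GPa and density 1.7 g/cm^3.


Specific stiffness = E/rho = 188/1.7 = 110.6 GPa/(g/cm^3)

110.6 GPa/(g/cm^3)


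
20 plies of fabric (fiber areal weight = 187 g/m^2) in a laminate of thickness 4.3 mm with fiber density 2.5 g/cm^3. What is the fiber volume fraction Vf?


Vf = n * FAW / (rho_f * h * 1000) = 20 * 187 / (2.5 * 4.3 * 1000) = 0.3479

0.3479


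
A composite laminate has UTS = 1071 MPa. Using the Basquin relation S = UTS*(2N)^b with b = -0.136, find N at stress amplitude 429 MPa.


N = 0.5 * (S/UTS)^(1/b) = 0.5 * (429/1071)^(1/-0.136) = 417.3786 cycles

417.3786 cycles


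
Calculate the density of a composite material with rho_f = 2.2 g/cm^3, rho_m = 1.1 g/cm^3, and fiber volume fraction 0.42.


rho_c = rho_f*Vf + rho_m*(1-Vf) = 2.2*0.42 + 1.1*0.58 = 1.562 g/cm^3

1.562 g/cm^3


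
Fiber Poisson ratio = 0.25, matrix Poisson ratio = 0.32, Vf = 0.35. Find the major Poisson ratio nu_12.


nu_12 = nu_f*Vf + nu_m*(1-Vf) = 0.25*0.35 + 0.32*0.65 = 0.2955

0.2955


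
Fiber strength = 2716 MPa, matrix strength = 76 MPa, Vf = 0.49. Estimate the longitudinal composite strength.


sigma_1 = sigma_f*Vf + sigma_m*(1-Vf) = 2716*0.49 + 76*0.51 = 1369.6 MPa

1369.6 MPa


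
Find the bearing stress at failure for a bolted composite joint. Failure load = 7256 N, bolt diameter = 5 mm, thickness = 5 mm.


sigma_br = F/(d*h) = 7256/(5*5) = 290.2 MPa

290.2 MPa


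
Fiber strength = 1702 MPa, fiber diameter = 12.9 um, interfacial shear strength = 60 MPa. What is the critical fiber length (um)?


Lc = sigma_f * d / (2 * tau_i) = 1702 * 12.9 / (2 * 60) = 183.0 um

183.0 um


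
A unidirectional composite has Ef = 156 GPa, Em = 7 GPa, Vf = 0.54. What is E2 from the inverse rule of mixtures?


1/E2 = Vf/Ef + (1-Vf)/Em = 0.54/156 + 0.46/7
E2 = 14.46 GPa

14.46 GPa


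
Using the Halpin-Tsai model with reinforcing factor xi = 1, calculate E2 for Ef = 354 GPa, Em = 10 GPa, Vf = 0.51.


eta = (Ef/Em - 1)/(Ef/Em + xi) = (35.4 - 1)/(35.4 + 1) = 0.9451
E2 = Em*(1+xi*eta*Vf)/(1-eta*Vf) = 28.61 GPa

28.61 GPa


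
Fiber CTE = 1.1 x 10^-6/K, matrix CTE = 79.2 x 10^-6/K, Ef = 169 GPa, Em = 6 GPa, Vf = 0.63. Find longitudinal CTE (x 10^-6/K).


E1 = Ef*Vf + Em*(1-Vf) = 108.69
alpha_1 = (alpha_f*Ef*Vf + alpha_m*Em*(1-Vf))/E1 = 2.7 x 10^-6/K

2.7 x 10^-6/K
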